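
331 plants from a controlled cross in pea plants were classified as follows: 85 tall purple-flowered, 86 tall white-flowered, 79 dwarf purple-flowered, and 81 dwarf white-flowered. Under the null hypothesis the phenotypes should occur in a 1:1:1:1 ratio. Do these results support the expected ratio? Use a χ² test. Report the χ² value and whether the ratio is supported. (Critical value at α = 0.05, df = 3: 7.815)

0.396; consistent

Total ratio parts = 4. Expected numbers out of 331:
  tall purple-flowered: 331 × 1/4 = 82.75
  tall white-flowered: 331 × 1/4 = 82.75
  dwarf purple-flowered: 331 × 1/4 = 82.75
  dwarf white-flowered: 331 × 1/4 = 82.75
χ² = Σ (O − E)² / E
  tall purple-flowered: (85 − 82.75)² / 82.75 = 0.0612
  tall white-flowered: (86 − 82.75)² / 82.75 = 0.1276
  dwarf purple-flowered: (79 − 82.75)² / 82.75 = 0.1699
  dwarf white-flowered: (81 − 82.75)² / 82.75 = 0.0370
χ² = 0.0612 + 0.1276 + 0.1699 + 0.0370 = 0.3957 ≈ 0.396
Degrees of freedom = 4 − 1 = 3; critical value at α = 0.05 is 7.815.
Since 0.396 < 7.815, we fail to reject the null hypothesis — the data are consistent with the 1:1:1:1 ratio.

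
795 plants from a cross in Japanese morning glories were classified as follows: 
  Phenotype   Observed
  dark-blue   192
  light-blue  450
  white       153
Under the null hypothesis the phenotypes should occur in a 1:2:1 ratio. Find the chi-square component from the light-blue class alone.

Total ratio parts = 4. Expected numbers out of 795:
  dark-blue: 795 × 1/4 = 198.75
  light-blue: 795 × 2/4 = 397.5
  white: 795 × 1/4 = 198.75
Contribution of light-blue: (450 − 397.5)² / 397.5 = 6.9340

6.934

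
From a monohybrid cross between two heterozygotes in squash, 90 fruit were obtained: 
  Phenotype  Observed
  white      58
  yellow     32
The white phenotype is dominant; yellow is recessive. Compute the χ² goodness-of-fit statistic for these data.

5.348

For a monohybrid cross between heterozygotes with complete dominance, the expected phenotypic ratio is 3:1.
Expected counts for N = 90 under a 3:1 ratio (total parts = 4):
  white: 90 × 3/4 = 67.5
  yellow: 90 × 1/4 = 22.5
χ² = Σ (O − E)² / E
  white: (58 − 67.5)² / 67.5 = 1.3370
  yellow: (32 − 22.5)² / 22.5 = 4.0111
χ² = 1.3370 + 4.0111 = 5.3481 ≈ 5.348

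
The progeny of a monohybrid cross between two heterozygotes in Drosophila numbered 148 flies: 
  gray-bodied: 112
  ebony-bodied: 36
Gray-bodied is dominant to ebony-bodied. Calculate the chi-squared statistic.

For a monohybrid cross between heterozygotes with complete dominance, the expected phenotypic ratio is 3:1.
Expected counts for N = 148 under a 3:1 ratio (total parts = 4):
  gray-bodied: 148 × 3/4 = 111
  ebony-bodied: 148 × 1/4 = 37
χ² = Σ (O − E)² / E
  gray-bodied: (112 − 111)² / 111 = 0.0090
  ebony-bodied: (36 − 37)² / 37 = 0.0270
χ² = 0.0090 + 0.0270 = 0.036

0.036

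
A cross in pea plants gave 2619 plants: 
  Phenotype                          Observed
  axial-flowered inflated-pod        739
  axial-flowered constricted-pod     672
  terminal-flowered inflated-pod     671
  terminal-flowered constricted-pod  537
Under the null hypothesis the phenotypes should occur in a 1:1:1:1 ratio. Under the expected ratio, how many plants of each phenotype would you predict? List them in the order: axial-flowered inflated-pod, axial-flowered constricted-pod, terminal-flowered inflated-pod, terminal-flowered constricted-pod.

654.75, 654.75, 654.75, 654.75

Under the 1:1:1:1 hypothesis (Σ ratio = 4, N = 2619):
  axial-flowered inflated-pod: 2619 × 1/4 = 654.75
  axial-flowered constricted-pod: 2619 × 1/4 = 654.75
  terminal-flowered inflated-pod: 2619 × 1/4 = 654.75
  terminal-flowered constricted-pod: 2619 × 1/4 = 654.75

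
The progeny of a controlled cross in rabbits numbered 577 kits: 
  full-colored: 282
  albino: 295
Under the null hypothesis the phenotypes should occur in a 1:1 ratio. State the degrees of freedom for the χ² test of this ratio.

1

A goodness-of-fit test with 2 phenotype classes has df = 2 − 1 = 1.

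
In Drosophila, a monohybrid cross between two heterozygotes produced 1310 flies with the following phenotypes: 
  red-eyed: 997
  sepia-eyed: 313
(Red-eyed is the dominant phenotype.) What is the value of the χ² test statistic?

0.856

For a monohybrid cross between heterozygotes with complete dominance, the expected phenotypic ratio is 3:1.
Total ratio parts = 4. Expected numbers out of 1310:
  red-eyed: 1310 × 3/4 = 982.5
  sepia-eyed: 1310 × 1/4 = 327.5
χ² = Σ (O − E)² / E
  red-eyed: (997 − 982.5)² / 982.5 = 0.2140
  sepia-eyed: (313 − 327.5)² / 327.5 = 0.6420
χ² = 0.2140 + 0.6420 = 0.856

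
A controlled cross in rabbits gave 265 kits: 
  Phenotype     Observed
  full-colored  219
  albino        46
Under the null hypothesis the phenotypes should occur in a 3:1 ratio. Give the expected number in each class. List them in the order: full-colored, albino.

198.75, 66.25

Expected counts for N = 265 under a 3:1 ratio (total parts = 4):
  full-colored: 265 × 3/4 = 198.75
  albino: 265 × 1/4 = 66.25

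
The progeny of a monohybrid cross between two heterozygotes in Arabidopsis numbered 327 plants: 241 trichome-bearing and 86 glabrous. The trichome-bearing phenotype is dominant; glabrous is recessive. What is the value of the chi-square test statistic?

For a monohybrid cross between heterozygotes with complete dominance, the expected phenotypic ratio is 3:1.
The 3:1 ratio has 4 parts, so with N = 327 the expected counts are:
  trichome-bearing: 327 × 3/4 = 245.25
  glabrous: 327 × 1/4 = 81.75
χ² = Σ (O − E)² / E
  trichome-bearing: (241 − 245.25)² / 245.25 = 0.0736
  glabrous: (86 − 81.75)² / 81.75 = 0.2209
χ² = 0.0736 + 0.2209 = 0.2945 ≈ 0.295

0.295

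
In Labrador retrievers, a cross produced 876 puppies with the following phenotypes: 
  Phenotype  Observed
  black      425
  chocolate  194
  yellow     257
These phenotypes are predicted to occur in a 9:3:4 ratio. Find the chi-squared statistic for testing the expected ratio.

21.297

Under the 9:3:4 hypothesis (Σ ratio = 16, N = 876):
  black: 876 × 9/16 = 492.75
  chocolate: 876 × 3/16 = 164.25
  yellow: 876 × 4/16 = 219
χ² = Σ (O − E)² / E
  black: (425 − 492.75)² / 492.75 = 9.3152
  chocolate: (194 − 164.25)² / 164.25 = 5.3885
  yellow: (257 − 219)² / 219 = 6.5936
χ² = 9.3152 + 5.3885 + 6.5936 = 21.2973 ≈ 21.297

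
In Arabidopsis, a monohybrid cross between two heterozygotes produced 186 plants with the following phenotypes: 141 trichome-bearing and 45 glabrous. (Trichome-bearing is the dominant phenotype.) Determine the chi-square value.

For a monohybrid cross between heterozygotes with complete dominance, the expected phenotypic ratio is 3:1.
Expected counts for N = 186 under a 3:1 ratio (total parts = 4):
  trichome-bearing: 186 × 3/4 = 139.5
  glabrous: 186 × 1/4 = 46.5
χ² = Σ (O − E)² / E
  trichome-bearing: (141 − 139.5)² / 139.5 = 0.0161
  glabrous: (45 − 46.5)² / 46.5 = 0.0484
χ² = 0.0161 + 0.0484 = 0.0645 ≈ 0.065

0.065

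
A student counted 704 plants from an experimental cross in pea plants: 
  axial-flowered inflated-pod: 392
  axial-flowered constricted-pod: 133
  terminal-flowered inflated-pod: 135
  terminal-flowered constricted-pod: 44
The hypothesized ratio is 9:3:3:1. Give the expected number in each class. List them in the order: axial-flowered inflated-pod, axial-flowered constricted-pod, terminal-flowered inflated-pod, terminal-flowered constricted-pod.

396, 132, 132, 44

Total ratio parts = 16. Expected numbers out of 704:
  axial-flowered inflated-pod: 704 × 9/16 = 396
  axial-flowered constricted-pod: 704 × 3/16 = 132
  terminal-flowered inflated-pod: 704 × 3/16 = 132
  terminal-flowered constricted-pod: 704 × 1/16 = 44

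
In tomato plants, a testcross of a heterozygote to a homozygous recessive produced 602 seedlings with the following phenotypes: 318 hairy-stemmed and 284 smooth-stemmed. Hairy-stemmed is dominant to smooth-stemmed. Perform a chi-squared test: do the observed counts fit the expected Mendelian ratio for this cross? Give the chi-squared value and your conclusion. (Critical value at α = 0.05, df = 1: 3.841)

1.920; consistent

A testcross of a heterozygote (Aa × aa) gives a 1:1 phenotypic ratio.
The 1:1 ratio has 2 parts, so with N = 602 the expected counts are:
  hairy-stemmed: 602 × 1/2 = 301
  smooth-stemmed: 602 × 1/2 = 301
χ² = Σ (O − E)² / E
  hairy-stemmed: (318 − 301)² / 301 = 0.9601
  smooth-stemmed: (284 − 301)² / 301 = 0.9601
χ² = 0.9601 + 0.9601 = 1.9202 ≈ 1.920
Degrees of freedom = 2 − 1 = 1; critical value at α = 0.05 is 3.841.
Since 1.920 < 3.841, we fail to reject the null hypothesis — the data are consistent with the 1:1 ratio.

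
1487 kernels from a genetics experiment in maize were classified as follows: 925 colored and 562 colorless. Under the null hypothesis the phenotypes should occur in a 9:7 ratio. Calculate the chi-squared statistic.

21.433

The 9:7 ratio has 16 parts, so with N = 1487 the expected counts are:
  colored: 1487 × 9/16 = 836.4375
  colorless: 1487 × 7/16 = 650.5625
χ² = Σ (O − E)² / E
  colored: (925 − 836.4375)² / 836.4375 = 9.3771
  colorless: (562 − 650.5625)² / 650.5625 = 12.0562
χ² = 9.3771 + 12.0562 = 21.4333 ≈ 21.433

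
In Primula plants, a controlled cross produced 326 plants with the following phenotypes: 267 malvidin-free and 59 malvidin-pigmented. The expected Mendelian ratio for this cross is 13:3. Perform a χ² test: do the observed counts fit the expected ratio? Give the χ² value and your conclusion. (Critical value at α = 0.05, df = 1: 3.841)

Under the 13:3 hypothesis (Σ ratio = 16, N = 326):
  malvidin-free: 326 × 13/16 = 264.875
  malvidin-pigmented: 326 × 3/16 = 61.125
χ² = Σ (O − E)² / E
  malvidin-free: (267 − 264.875)² / 264.875 = 0.0170
  malvidin-pigmented: (59 − 61.125)² / 61.125 = 0.0739
χ² = 0.0170 + 0.0739 = 0.0909 ≈ 0.091
Degrees of freedom = 2 − 1 = 1; critical value at α = 0.05 is 3.841.
Since 0.091 < 3.841, we fail to reject the null hypothesis — the data are consistent with the 13:3 ratio.

0.091; consistent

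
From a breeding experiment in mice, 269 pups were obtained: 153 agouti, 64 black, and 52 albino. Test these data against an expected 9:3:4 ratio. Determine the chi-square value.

7.124

Expected counts for N = 269 under a 9:3:4 ratio (total parts = 16):
  agouti: 269 × 9/16 = 151.3125
  black: 269 × 3/16 = 50.4375
  albino: 269 × 4/16 = 67.25
χ² = Σ (O − E)² / E
  agouti: (153 − 151.3125)² / 151.3125 = 0.0188
  black: (64 − 50.4375)² / 50.4375 = 3.6469
  albino: (52 − 67.25)² / 67.25 = 3.4582
χ² = 0.0188 + 3.6469 + 3.4582 = 7.1239 ≈ 7.124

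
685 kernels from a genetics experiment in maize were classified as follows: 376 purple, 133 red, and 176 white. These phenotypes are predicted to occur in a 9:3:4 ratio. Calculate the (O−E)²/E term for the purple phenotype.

Total ratio parts = 16. Expected numbers out of 685:
  purple: 685 × 9/16 = 385.3125
  red: 685 × 3/16 = 128.4375
  white: 685 × 4/16 = 171.25
Contribution of purple: (376 − 385.3125)² / 385.3125 = 0.2251

0.225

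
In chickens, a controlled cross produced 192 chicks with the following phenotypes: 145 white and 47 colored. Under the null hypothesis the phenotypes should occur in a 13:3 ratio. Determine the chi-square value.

4.137

The 13:3 ratio has 16 parts, so with N = 192 the expected counts are:
  white: 192 × 13/16 = 156
  colored: 192 × 3/16 = 36
χ² = Σ (O − E)² / E
  white: (145 − 156)² / 156 = 0.7756
  colored: (47 − 36)² / 36 = 3.3611
χ² = 0.7756 + 3.3611 = 4.1367 ≈ 4.137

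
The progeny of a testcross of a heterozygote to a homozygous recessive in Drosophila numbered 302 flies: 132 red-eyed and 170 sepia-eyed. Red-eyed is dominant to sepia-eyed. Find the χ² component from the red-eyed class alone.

A testcross of a heterozygote (Aa × aa) gives a 1:1 phenotypic ratio.
The 1:1 ratio has 2 parts, so with N = 302 the expected counts are:
  red-eyed: 302 × 1/2 = 151
  sepia-eyed: 302 × 1/2 = 151
Contribution of red-eyed: (132 − 151)² / 151 = 2.3907

2.391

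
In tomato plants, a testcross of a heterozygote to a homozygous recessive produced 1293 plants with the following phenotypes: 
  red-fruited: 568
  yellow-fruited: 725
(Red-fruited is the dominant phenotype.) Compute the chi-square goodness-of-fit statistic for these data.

A testcross of a heterozygote (Aa × aa) gives a 1:1 phenotypic ratio.
Under the 1:1 hypothesis (Σ ratio = 2, N = 1293):
  red-fruited: 1293 × 1/2 = 646.5
  yellow-fruited: 1293 × 1/2 = 646.5
χ² = Σ (O − E)² / E
  red-fruited: (568 − 646.5)² / 646.5 = 9.5317
  yellow-fruited: (725 − 646.5)² / 646.5 = 9.5317
χ² = 9.5317 + 9.5317 = 19.0634 ≈ 19.063

19.063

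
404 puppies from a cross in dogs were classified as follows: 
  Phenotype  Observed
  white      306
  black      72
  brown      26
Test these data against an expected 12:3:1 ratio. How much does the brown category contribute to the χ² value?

0.022

Expected counts for N = 404 under a 12:3:1 ratio (total parts = 16):
  white: 404 × 12/16 = 303
  black: 404 × 3/16 = 75.75
  brown: 404 × 1/16 = 25.25
Contribution of brown: (26 − 25.25)² / 25.25 = 0.0223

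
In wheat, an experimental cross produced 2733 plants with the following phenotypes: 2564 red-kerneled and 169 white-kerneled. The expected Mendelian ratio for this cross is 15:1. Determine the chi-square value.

0.021

Under the 15:1 hypothesis (Σ ratio = 16, N = 2733):
  red-kerneled: 2733 × 15/16 = 2562.1875
  white-kerneled: 2733 × 1/16 = 170.8125
χ² = Σ (O − E)² / E
  red-kerneled: (2564 − 2562.1875)² / 2562.1875 = 0.0013
  white-kerneled: (169 − 170.8125)² / 170.8125 = 0.0192
χ² = 0.0013 + 0.0192 = 0.0205 ≈ 0.021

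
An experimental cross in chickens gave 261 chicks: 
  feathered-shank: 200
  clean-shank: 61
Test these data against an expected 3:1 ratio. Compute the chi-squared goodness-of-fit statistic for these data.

0.369

Expected counts for N = 261 under a 3:1 ratio (total parts = 4):
  feathered-shank: 261 × 3/4 = 195.75
  clean-shank: 261 × 1/4 = 65.25
χ² = Σ (O − E)² / E
  feathered-shank: (200 − 195.75)² / 195.75 = 0.0923
  clean-shank: (61 − 65.25)² / 65.25 = 0.2768
χ² = 0.0923 + 0.2768 = 0.3691 ≈ 0.369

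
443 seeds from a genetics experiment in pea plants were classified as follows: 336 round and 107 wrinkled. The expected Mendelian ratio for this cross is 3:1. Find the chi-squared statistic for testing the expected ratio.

Under the 3:1 hypothesis (Σ ratio = 4, N = 443):
  round: 443 × 3/4 = 332.25
  wrinkled: 443 × 1/4 = 110.75
χ² = Σ (O − E)² / E
  round: (336 − 332.25)² / 332.25 = 0.0423
  wrinkled: (107 − 110.75)² / 110.75 = 0.1270
χ² = 0.0423 + 0.1270 = 0.1693 ≈ 0.169

0.169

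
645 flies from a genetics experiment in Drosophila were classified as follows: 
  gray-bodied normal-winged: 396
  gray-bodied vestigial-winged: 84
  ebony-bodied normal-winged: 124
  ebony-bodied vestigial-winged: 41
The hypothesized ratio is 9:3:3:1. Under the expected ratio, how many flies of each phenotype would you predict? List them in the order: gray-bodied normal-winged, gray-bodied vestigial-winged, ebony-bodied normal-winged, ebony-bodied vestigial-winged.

362.8125, 120.9375, 120.9375, 40.3125

Under the 9:3:3:1 hypothesis (Σ ratio = 16, N = 645):
  gray-bodied normal-winged: 645 × 9/16 = 362.8125
  gray-bodied vestigial-winged: 645 × 3/16 = 120.9375
  ebony-bodied normal-winged: 645 × 3/16 = 120.9375
  ebony-bodied vestigial-winged: 645 × 1/16 = 40.3125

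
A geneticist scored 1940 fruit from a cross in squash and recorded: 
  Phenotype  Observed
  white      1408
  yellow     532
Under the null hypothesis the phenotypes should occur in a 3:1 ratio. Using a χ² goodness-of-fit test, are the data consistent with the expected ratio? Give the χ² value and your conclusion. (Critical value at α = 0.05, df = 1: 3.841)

Total ratio parts = 4. Expected numbers out of 1940:
  white: 1940 × 3/4 = 1455
  yellow: 1940 × 1/4 = 485
χ² = Σ (O − E)² / E
  white: (1408 − 1455)² / 1455 = 1.5182
  yellow: (532 − 485)² / 485 = 4.5546
χ² = 1.5182 + 4.5546 = 6.0728 ≈ 6.073
Degrees of freedom = 2 − 1 = 1; critical value at α = 0.05 is 3.841.
Since 6.073 > 3.841, we reject the null hypothesis — the data do not fit the 3:1 ratio.

6.073; not consistent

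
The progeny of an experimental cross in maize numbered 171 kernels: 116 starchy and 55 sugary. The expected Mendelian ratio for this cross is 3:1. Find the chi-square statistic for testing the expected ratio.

Expected counts for N = 171 under a 3:1 ratio (total parts = 4):
  starchy: 171 × 3/4 = 128.25
  sugary: 171 × 1/4 = 42.75
χ² = Σ (O − E)² / E
  starchy: (116 − 128.25)² / 128.25 = 1.1701
  sugary: (55 − 42.75)² / 42.75 = 3.5102
χ² = 1.1701 + 3.5102 = 4.6803 ≈ 4.680

4.680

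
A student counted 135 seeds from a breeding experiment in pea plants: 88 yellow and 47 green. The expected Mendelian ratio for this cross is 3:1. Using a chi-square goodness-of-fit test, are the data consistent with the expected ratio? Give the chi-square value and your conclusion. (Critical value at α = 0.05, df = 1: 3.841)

Total ratio parts = 4. Expected numbers out of 135:
  yellow: 135 × 3/4 = 101.25
  green: 135 × 1/4 = 33.75
χ² = Σ (O − E)² / E
  yellow: (88 − 101.25)² / 101.25 = 1.7340
  green: (47 − 33.75)² / 33.75 = 5.2019
χ² = 1.7340 + 5.2019 = 6.9359 ≈ 6.936
Degrees of freedom = 2 − 1 = 1; critical value at α = 0.05 is 3.841.
Since 6.936 > 3.841, we reject the null hypothesis — the data do not fit the 3:1 ratio.

6.936; not consistent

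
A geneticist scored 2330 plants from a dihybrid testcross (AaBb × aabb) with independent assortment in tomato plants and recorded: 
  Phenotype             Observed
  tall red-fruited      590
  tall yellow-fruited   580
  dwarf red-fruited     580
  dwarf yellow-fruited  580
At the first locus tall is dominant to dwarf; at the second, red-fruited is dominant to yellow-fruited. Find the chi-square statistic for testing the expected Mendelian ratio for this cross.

A dihybrid testcross with independent assortment gives a 1:1:1:1 ratio.
Expected counts for N = 2330 under a 1:1:1:1 ratio (total parts = 4):
  tall red-fruited: 2330 × 1/4 = 582.5
  tall yellow-fruited: 2330 × 1/4 = 582.5
  dwarf red-fruited: 2330 × 1/4 = 582.5
  dwarf yellow-fruited: 2330 × 1/4 = 582.5
χ² = Σ (O − E)² / E
  tall red-fruited: (590 − 582.5)² / 582.5 = 0.0966
  tall yellow-fruited: (580 − 582.5)² / 582.5 = 0.0107
  dwarf red-fruited: (580 − 582.5)² / 582.5 = 0.0107
  dwarf yellow-fruited: (580 − 582.5)² / 582.5 = 0.0107
χ² = 0.0966 + 0.0107 + 0.0107 + 0.0107 = 0.1287 ≈ 0.129

0.129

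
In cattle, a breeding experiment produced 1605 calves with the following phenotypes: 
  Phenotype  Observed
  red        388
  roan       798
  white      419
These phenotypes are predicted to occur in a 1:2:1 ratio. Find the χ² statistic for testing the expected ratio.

1.248

Total ratio parts = 4. Expected numbers out of 1605:
  red: 1605 × 1/4 = 401.25
  roan: 1605 × 2/4 = 802.5
  white: 1605 × 1/4 = 401.25
χ² = Σ (O − E)² / E
  red: (388 − 401.25)² / 401.25 = 0.4375
  roan: (798 − 802.5)² / 802.5 = 0.0252
  white: (419 − 401.25)² / 401.25 = 0.7852
χ² = 0.4375 + 0.0252 + 0.7852 = 1.2479 ≈ 1.248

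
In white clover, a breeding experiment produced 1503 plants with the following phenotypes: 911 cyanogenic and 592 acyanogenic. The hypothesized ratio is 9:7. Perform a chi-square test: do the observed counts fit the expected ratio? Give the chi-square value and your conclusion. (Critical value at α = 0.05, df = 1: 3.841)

Total ratio parts = 16. Expected numbers out of 1503:
  cyanogenic: 1503 × 9/16 = 845.4375
  acyanogenic: 1503 × 7/16 = 657.5625
χ² = Σ (O − E)² / E
  cyanogenic: (911 − 845.4375)² / 845.4375 = 5.0843
  acyanogenic: (592 − 657.5625)² / 657.5625 = 6.5369
χ² = 5.0843 + 6.5369 = 11.6212 ≈ 11.621
Degrees of freedom = 2 − 1 = 1; critical value at α = 0.05 is 3.841.
Since 11.621 > 3.841, we reject the null hypothesis — the data do not fit the 9:7 ratio.

11.621; not consistent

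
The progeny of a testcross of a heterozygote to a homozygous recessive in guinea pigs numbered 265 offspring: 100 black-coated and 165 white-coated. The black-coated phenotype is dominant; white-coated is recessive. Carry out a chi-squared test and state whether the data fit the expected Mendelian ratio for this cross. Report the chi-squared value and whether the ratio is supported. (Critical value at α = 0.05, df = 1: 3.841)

A testcross of a heterozygote (Aa × aa) gives a 1:1 phenotypic ratio.
The 1:1 ratio has 2 parts, so with N = 265 the expected counts are:
  black-coated: 265 × 1/2 = 132.5
  white-coated: 265 × 1/2 = 132.5
χ² = Σ (O − E)² / E
  black-coated: (100 − 132.5)² / 132.5 = 7.9717
  white-coated: (165 − 132.5)² / 132.5 = 7.9717
χ² = 7.9717 + 7.9717 = 15.9434 ≈ 15.943
Degrees of freedom = 2 − 1 = 1; critical value at α = 0.05 is 3.841.
Since 15.943 > 3.841, we reject the null hypothesis — the data do not fit the 1:1 ratio.

15.943; not consistent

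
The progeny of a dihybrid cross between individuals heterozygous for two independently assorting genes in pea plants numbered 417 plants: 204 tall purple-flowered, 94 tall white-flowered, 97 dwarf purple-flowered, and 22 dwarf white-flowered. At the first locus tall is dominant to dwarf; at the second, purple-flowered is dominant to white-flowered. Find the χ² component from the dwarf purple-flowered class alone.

4.526

A dihybrid F₂ with independent assortment and complete dominance at both loci gives a 9:3:3:1 phenotypic ratio.
Total ratio parts = 16. Expected numbers out of 417:
  tall purple-flowered: 417 × 9/16 = 234.5625
  tall white-flowered: 417 × 3/16 = 78.1875
  dwarf purple-flowered: 417 × 3/16 = 78.1875
  dwarf white-flowered: 417 × 1/16 = 26.0625
Contribution of dwarf purple-flowered: (97 − 78.1875)² / 78.1875 = 4.5264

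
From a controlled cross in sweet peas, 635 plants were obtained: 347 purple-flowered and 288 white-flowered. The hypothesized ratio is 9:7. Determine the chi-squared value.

0.664

The 9:7 ratio has 16 parts, so with N = 635 the expected counts are:
  purple-flowered: 635 × 9/16 = 357.1875
  white-flowered: 635 × 7/16 = 277.8125
χ² = Σ (O − E)² / E
  purple-flowered: (347 − 357.1875)² / 357.1875 = 0.2906
  white-flowered: (288 − 277.8125)² / 277.8125 = 0.3736
χ² = 0.2906 + 0.3736 = 0.6642 ≈ 0.664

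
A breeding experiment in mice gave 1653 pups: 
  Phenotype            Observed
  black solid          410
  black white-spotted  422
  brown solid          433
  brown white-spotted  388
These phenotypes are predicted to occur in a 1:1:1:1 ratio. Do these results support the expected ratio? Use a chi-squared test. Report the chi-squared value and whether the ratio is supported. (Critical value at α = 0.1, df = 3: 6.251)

Expected counts for N = 1653 under a 1:1:1:1 ratio (total parts = 4):
  black solid: 1653 × 1/4 = 413.25
  black white-spotted: 1653 × 1/4 = 413.25
  brown solid: 1653 × 1/4 = 413.25
  brown white-spotted: 1653 × 1/4 = 413.25
χ² = Σ (O − E)² / E
  black solid: (410 − 413.25)² / 413.25 = 0.0256
  black white-spotted: (422 − 413.25)² / 413.25 = 0.1853
  brown solid: (433 − 413.25)² / 413.25 = 0.9439
  brown white-spotted: (388 − 413.25)² / 413.25 = 1.5428
χ² = 0.0256 + 0.1853 + 0.9439 + 1.5428 = 2.6976 ≈ 2.698
Degrees of freedom = 4 − 1 = 3; critical value at α = 0.1 is 6.251.
Since 2.698 < 6.251, we fail to reject the null hypothesis — the data are consistent with the 1:1:1:1 ratio.

2.698; consistent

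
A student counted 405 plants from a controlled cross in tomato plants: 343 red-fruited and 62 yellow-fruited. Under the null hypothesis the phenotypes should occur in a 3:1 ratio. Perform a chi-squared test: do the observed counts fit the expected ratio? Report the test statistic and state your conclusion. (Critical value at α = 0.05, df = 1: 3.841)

Total ratio parts = 4. Expected numbers out of 405:
  red-fruited: 405 × 3/4 = 303.75
  yellow-fruited: 405 × 1/4 = 101.25
χ² = Σ (O − E)² / E
  red-fruited: (343 − 303.75)² / 303.75 = 5.0718
  yellow-fruited: (62 − 101.25)² / 101.25 = 15.2154
χ² = 5.0718 + 15.2154 = 20.2872 ≈ 20.287
Degrees of freedom = 2 − 1 = 1; critical value at α = 0.05 is 3.841.
Since 20.287 > 3.841, we reject the null hypothesis — the data do not fit the 3:1 ratio.

20.287; not consistent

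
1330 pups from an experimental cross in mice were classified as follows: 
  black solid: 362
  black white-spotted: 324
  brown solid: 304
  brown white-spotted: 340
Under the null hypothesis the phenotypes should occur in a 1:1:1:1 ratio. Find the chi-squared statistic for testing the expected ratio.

Expected counts for N = 1330 under a 1:1:1:1 ratio (total parts = 4):
  black solid: 1330 × 1/4 = 332.5
  black white-spotted: 1330 × 1/4 = 332.5
  brown solid: 1330 × 1/4 = 332.5
  brown white-spotted: 1330 × 1/4 = 332.5
χ² = Σ (O − E)² / E
  black solid: (362 − 332.5)² / 332.5 = 2.6173
  black white-spotted: (324 − 332.5)² / 332.5 = 0.2173
  brown solid: (304 − 332.5)² / 332.5 = 2.4429
  brown white-spotted: (340 − 332.5)² / 332.5 = 0.1692
χ² = 2.6173 + 0.2173 + 2.4429 + 0.1692 = 5.4467 ≈ 5.447

5.447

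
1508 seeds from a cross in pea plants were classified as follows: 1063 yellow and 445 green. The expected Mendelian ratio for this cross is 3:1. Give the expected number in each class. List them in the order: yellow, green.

1131, 377

Under the 3:1 hypothesis (Σ ratio = 4, N = 1508):
  yellow: 1508 × 3/4 = 1131
  green: 1508 × 1/4 = 377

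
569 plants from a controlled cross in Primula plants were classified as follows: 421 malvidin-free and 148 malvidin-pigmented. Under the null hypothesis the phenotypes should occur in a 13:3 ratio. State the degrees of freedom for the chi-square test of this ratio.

1

A goodness-of-fit test with 2 phenotype classes has df = 2 − 1 = 1.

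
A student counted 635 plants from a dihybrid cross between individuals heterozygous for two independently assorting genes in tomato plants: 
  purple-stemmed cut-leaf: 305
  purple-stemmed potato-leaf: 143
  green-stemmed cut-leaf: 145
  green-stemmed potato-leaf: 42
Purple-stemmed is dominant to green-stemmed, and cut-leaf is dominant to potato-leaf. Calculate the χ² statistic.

A dihybrid F₂ with independent assortment and complete dominance at both loci gives a 9:3:3:1 phenotypic ratio.
Total ratio parts = 16. Expected numbers out of 635:
  purple-stemmed cut-leaf: 635 × 9/16 = 357.1875
  purple-stemmed potato-leaf: 635 × 3/16 = 119.0625
  green-stemmed cut-leaf: 635 × 3/16 = 119.0625
  green-stemmed potato-leaf: 635 × 1/16 = 39.6875
χ² = Σ (O − E)² / E
  purple-stemmed cut-leaf: (305 − 357.1875)² / 357.1875 = 7.6249
  purple-stemmed potato-leaf: (143 − 119.0625)² / 119.0625 = 4.8126
  green-stemmed cut-leaf: (145 − 119.0625)² / 119.0625 = 5.6504
  green-stemmed potato-leaf: (42 − 39.6875)² / 39.6875 = 0.1347
χ² = 7.6249 + 4.8126 + 5.6504 + 0.1347 = 18.2226 ≈ 18.223

18.223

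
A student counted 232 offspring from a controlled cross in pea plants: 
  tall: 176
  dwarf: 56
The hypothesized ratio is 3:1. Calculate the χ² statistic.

The 3:1 ratio has 4 parts, so with N = 232 the expected counts are:
  tall: 232 × 3/4 = 174
  dwarf: 232 × 1/4 = 58
χ² = Σ (O − E)² / E
  tall: (176 − 174)² / 174 = 0.0230
  dwarf: (56 − 58)² / 58 = 0.0690
χ² = 0.0230 + 0.0690 = 0.092

0.092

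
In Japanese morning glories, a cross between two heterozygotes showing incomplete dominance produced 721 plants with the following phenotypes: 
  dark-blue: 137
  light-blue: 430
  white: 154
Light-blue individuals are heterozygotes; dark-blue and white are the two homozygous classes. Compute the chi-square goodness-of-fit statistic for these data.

With incomplete dominance, a heterozygote × heterozygote cross gives a 1:2:1 phenotypic ratio.
Under the 1:2:1 hypothesis (Σ ratio = 4, N = 721):
  dark-blue: 721 × 1/4 = 180.25
  light-blue: 721 × 2/4 = 360.5
  white: 721 × 1/4 = 180.25
χ² = Σ (O − E)² / E
  dark-blue: (137 − 180.25)² / 180.25 = 10.3776
  light-blue: (430 − 360.5)² / 360.5 = 13.3988
  white: (154 − 180.25)² / 180.25 = 3.8228
χ² = 10.3776 + 13.3988 + 3.8228 = 27.5992 ≈ 27.599

27.599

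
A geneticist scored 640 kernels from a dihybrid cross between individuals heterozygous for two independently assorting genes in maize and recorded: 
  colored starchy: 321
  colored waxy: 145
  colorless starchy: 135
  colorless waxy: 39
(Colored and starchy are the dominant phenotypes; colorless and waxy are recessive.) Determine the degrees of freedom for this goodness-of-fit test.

3

A dihybrid F₂ with independent assortment and complete dominance at both loci gives a 9:3:3:1 phenotypic ratio.
A goodness-of-fit test with 4 phenotype classes has df = 4 − 1 = 3.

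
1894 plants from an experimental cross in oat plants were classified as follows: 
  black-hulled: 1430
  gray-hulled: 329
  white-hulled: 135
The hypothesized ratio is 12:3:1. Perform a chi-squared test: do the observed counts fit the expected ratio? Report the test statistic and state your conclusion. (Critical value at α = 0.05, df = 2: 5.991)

The 12:3:1 ratio has 16 parts, so with N = 1894 the expected counts are:
  black-hulled: 1894 × 12/16 = 1420.5
  gray-hulled: 1894 × 3/16 = 355.125
  white-hulled: 1894 × 1/16 = 118.375
χ² = Σ (O − E)² / E
  black-hulled: (1430 − 1420.5)² / 1420.5 = 0.0635
  gray-hulled: (329 − 355.125)² / 355.125 = 1.9219
  white-hulled: (135 − 118.375)² / 118.375 = 2.3349
χ² = 0.0635 + 1.9219 + 2.3349 = 4.3203 ≈ 4.320
Degrees of freedom = 3 − 1 = 2; critical value at α = 0.05 is 5.991.
Since 4.320 < 5.991, we fail to reject the null hypothesis — the data are consistent with the 12:3:1 ratio.

4.320; consistent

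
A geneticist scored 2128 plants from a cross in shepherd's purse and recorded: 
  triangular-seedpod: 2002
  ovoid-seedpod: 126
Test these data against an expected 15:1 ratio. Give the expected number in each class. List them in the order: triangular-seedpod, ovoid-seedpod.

Total ratio parts = 16. Expected numbers out of 2128:
  triangular-seedpod: 2128 × 15/16 = 1995
  ovoid-seedpod: 2128 × 1/16 = 133

1995, 133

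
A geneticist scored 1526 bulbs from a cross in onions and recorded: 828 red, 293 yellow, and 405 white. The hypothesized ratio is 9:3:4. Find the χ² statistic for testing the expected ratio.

Expected counts for N = 1526 under a 9:3:4 ratio (total parts = 16):
  red: 1526 × 9/16 = 858.375
  yellow: 1526 × 3/16 = 286.125
  white: 1526 × 4/16 = 381.5
χ² = Σ (O − E)² / E
  red: (828 − 858.375)² / 858.375 = 1.0749
  yellow: (293 − 286.125)² / 286.125 = 0.1652
  white: (405 − 381.5)² / 381.5 = 1.4476
χ² = 1.0749 + 0.1652 + 1.4476 = 2.6877 ≈ 2.688

2.688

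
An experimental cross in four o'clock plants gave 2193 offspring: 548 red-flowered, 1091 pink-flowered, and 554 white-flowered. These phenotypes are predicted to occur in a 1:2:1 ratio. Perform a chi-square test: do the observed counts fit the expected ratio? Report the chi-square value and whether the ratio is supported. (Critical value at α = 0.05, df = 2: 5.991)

Expected counts for N = 2193 under a 1:2:1 ratio (total parts = 4):
  red-flowered: 2193 × 1/4 = 548.25
  pink-flowered: 2193 × 2/4 = 1096.5
  white-flowered: 2193 × 1/4 = 548.25
χ² = Σ (O − E)² / E
  red-flowered: (548 − 548.25)² / 548.25 = 0.0001
  pink-flowered: (1091 − 1096.5)² / 1096.5 = 0.0276
  white-flowered: (554 − 548.25)² / 548.25 = 0.0603
χ² = 0.0001 + 0.0276 + 0.0603 = 0.088
Degrees of freedom = 3 − 1 = 2; critical value at α = 0.05 is 5.991.
Since 0.088 < 5.991, we fail to reject the null hypothesis — the data are consistent with the 1:2:1 ratio.

0.088; consistent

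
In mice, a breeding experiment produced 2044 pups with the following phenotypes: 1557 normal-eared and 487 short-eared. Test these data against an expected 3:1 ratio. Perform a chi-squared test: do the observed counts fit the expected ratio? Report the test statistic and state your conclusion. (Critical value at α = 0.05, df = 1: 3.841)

1.503; consistent

Under the 3:1 hypothesis (Σ ratio = 4, N = 2044):
  normal-eared: 2044 × 3/4 = 1533
  short-eared: 2044 × 1/4 = 511
χ² = Σ (O − E)² / E
  normal-eared: (1557 − 1533)² / 1533 = 0.3757
  short-eared: (487 − 511)² / 511 = 1.1272
χ² = 0.3757 + 1.1272 = 1.5029 ≈ 1.503
Degrees of freedom = 2 − 1 = 1; critical value at α = 0.05 is 3.841.
Since 1.503 < 3.841, we fail to reject the null hypothesis — the data are consistent with the 3:1 ratio.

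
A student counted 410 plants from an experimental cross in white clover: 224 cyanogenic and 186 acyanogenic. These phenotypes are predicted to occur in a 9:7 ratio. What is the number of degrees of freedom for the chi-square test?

1

A goodness-of-fit test with 2 phenotype classes has df = 2 − 1 = 1.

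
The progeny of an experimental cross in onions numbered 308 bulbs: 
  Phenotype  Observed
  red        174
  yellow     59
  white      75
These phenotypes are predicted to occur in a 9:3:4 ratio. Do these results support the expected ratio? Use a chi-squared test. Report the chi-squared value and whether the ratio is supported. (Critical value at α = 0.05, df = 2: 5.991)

0.082; consistent

Under the 9:3:4 hypothesis (Σ ratio = 16, N = 308):
  red: 308 × 9/16 = 173.25
  yellow: 308 × 3/16 = 57.75
  white: 308 × 4/16 = 77
χ² = Σ (O − E)² / E
  red: (174 − 173.25)² / 173.25 = 0.0032
  yellow: (59 − 57.75)² / 57.75 = 0.0271
  white: (75 − 77)² / 77 = 0.0519
χ² = 0.0032 + 0.0271 + 0.0519 = 0.0822 ≈ 0.082
Degrees of freedom = 3 − 1 = 2; critical value at α = 0.05 is 5.991.
Since 0.082 < 5.991, we fail to reject the null hypothesis — the data are consistent with the 9:3:4 ratio.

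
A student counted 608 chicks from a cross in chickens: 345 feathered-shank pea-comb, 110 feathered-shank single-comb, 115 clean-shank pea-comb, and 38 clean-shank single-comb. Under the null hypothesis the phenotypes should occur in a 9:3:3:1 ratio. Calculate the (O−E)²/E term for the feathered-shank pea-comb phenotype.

Expected counts for N = 608 under a 9:3:3:1 ratio (total parts = 16):
  feathered-shank pea-comb: 608 × 9/16 = 342
  feathered-shank single-comb: 608 × 3/16 = 114
  clean-shank pea-comb: 608 × 3/16 = 114
  clean-shank single-comb: 608 × 1/16 = 38
Contribution of feathered-shank pea-comb: (345 − 342)² / 342 = 0.0263

0.026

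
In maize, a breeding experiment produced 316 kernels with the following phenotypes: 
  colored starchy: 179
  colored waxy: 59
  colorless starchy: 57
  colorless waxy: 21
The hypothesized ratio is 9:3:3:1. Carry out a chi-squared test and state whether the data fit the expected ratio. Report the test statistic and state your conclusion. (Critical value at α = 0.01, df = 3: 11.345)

0.174; consistent

Under the 9:3:3:1 hypothesis (Σ ratio = 16, N = 316):
  colored starchy: 316 × 9/16 = 177.75
  colored waxy: 316 × 3/16 = 59.25
  colorless starchy: 316 × 3/16 = 59.25
  colorless waxy: 316 × 1/16 = 19.75
χ² = Σ (O − E)² / E
  colored starchy: (179 − 177.75)² / 177.75 = 0.0088
  colored waxy: (59 − 59.25)² / 59.25 = 0.0011
  colorless starchy: (57 − 59.25)² / 59.25 = 0.0854
  colorless waxy: (21 − 19.75)² / 19.75 = 0.0791
χ² = 0.0088 + 0.0011 + 0.0854 + 0.0791 = 0.1744 ≈ 0.174
Degrees of freedom = 4 − 1 = 3; critical value at α = 0.01 is 11.345.
Since 0.174 < 11.345, we fail to reject the null hypothesis — the data are consistent with the 9:3:3:1 ratio.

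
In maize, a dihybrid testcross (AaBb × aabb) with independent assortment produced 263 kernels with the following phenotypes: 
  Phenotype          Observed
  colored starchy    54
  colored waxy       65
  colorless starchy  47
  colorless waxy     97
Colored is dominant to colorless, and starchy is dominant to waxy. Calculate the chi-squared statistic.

A dihybrid testcross with independent assortment gives a 1:1:1:1 ratio.
Under the 1:1:1:1 hypothesis (Σ ratio = 4, N = 263):
  colored starchy: 263 × 1/4 = 65.75
  colored waxy: 263 × 1/4 = 65.75
  colorless starchy: 263 × 1/4 = 65.75
  colorless waxy: 263 × 1/4 = 65.75
χ² = Σ (O − E)² / E
  colored starchy: (54 − 65.75)² / 65.75 = 2.0998
  colored waxy: (65 − 65.75)² / 65.75 = 0.0086
  colorless starchy: (47 − 65.75)² / 65.75 = 5.3470
  colorless waxy: (97 − 65.75)² / 65.75 = 14.8527
χ² = 2.0998 + 0.0086 + 5.3470 + 14.8527 = 22.3081 ≈ 22.308

22.308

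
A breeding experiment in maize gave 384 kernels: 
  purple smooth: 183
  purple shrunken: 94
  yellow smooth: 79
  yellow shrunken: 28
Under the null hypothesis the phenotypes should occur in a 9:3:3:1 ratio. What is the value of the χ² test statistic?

Total ratio parts = 16. Expected numbers out of 384:
  purple smooth: 384 × 9/16 = 216
  purple shrunken: 384 × 3/16 = 72
  yellow smooth: 384 × 3/16 = 72
  yellow shrunken: 384 × 1/16 = 24
χ² = Σ (O − E)² / E
  purple smooth: (183 − 216)² / 216 = 5.0417
  purple shrunken: (94 − 72)² / 72 = 6.7222
  yellow smooth: (79 − 72)² / 72 = 0.6806
  yellow shrunken: (28 − 24)² / 24 = 0.6667
χ² = 5.0417 + 6.7222 + 0.6806 + 0.6667 = 13.1112 ≈ 13.111

13.111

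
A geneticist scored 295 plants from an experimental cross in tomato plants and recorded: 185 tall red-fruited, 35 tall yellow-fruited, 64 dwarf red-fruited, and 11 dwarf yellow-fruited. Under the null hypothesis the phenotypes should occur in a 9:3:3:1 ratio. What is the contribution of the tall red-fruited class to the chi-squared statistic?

Total ratio parts = 16. Expected numbers out of 295:
  tall red-fruited: 295 × 9/16 = 165.9375
  tall yellow-fruited: 295 × 3/16 = 55.3125
  dwarf red-fruited: 295 × 3/16 = 55.3125
  dwarf yellow-fruited: 295 × 1/16 = 18.4375
Contribution of tall red-fruited: (185 − 165.9375)² / 165.9375 = 2.1899

2.190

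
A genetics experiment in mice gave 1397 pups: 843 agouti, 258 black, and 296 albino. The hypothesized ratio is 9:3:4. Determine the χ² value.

Total ratio parts = 16. Expected numbers out of 1397:
  agouti: 1397 × 9/16 = 785.8125
  black: 1397 × 3/16 = 261.9375
  albino: 1397 × 4/16 = 349.25
χ² = Σ (O − E)² / E
  agouti: (843 − 785.8125)² / 785.8125 = 4.1618
  black: (258 − 261.9375)² / 261.9375 = 0.0592
  albino: (296 − 349.25)² / 349.25 = 8.1190
χ² = 4.1618 + 0.0592 + 8.1190 = 12.340

12.340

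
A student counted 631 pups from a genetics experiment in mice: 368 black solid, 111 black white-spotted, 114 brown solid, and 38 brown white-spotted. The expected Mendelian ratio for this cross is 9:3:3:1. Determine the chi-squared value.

1.142

The 9:3:3:1 ratio has 16 parts, so with N = 631 the expected counts are:
  black solid: 631 × 9/16 = 354.9375
  black white-spotted: 631 × 3/16 = 118.3125
  brown solid: 631 × 3/16 = 118.3125
  brown white-spotted: 631 × 1/16 = 39.4375
χ² = Σ (O − E)² / E
  black solid: (368 − 354.9375)² / 354.9375 = 0.4807
  black white-spotted: (111 − 118.3125)² / 118.3125 = 0.4520
  brown solid: (114 − 118.3125)² / 118.3125 = 0.1572
  brown white-spotted: (38 − 39.4375)² / 39.4375 = 0.0524
χ² = 0.4807 + 0.4520 + 0.1572 + 0.0524 = 1.1423 ≈ 1.142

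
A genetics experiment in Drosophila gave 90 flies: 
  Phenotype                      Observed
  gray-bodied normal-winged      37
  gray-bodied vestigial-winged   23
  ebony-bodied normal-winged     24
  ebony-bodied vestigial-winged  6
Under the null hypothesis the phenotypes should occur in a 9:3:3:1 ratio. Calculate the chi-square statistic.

8.923

The 9:3:3:1 ratio has 16 parts, so with N = 90 the expected counts are:
  gray-bodied normal-winged: 90 × 9/16 = 50.625
  gray-bodied vestigial-winged: 90 × 3/16 = 16.875
  ebony-bodied normal-winged: 90 × 3/16 = 16.875
  ebony-bodied vestigial-winged: 90 × 1/16 = 5.625
χ² = Σ (O − E)² / E
  gray-bodied normal-winged: (37 − 50.625)² / 50.625 = 3.6670
  gray-bodied vestigial-winged: (23 − 16.875)² / 16.875 = 2.2231
  ebony-bodied normal-winged: (24 − 16.875)² / 16.875 = 3.0083
  ebony-bodied vestigial-winged: (6 − 5.625)² / 5.625 = 0.0250
χ² = 3.6670 + 2.2231 + 3.0083 + 0.0250 = 8.9234 ≈ 8.923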